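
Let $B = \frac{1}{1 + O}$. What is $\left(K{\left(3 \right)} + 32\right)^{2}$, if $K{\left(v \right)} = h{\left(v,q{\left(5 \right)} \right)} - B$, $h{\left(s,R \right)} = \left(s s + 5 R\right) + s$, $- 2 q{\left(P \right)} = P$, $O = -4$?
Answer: $\frac{36481}{36} \approx 1013.4$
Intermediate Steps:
$q{\left(P \right)} = - \frac{P}{2}$
$B = - \frac{1}{3}$ ($B = \frac{1}{1 - 4} = \frac{1}{-3} = - \frac{1}{3} \approx -0.33333$)
$h{\left(s,R \right)} = s + s^{2} + 5 R$ ($h{\left(s,R \right)} = \left(s^{2} + 5 R\right) + s = s + s^{2} + 5 R$)
$K{\left(v \right)} = - \frac{73}{6} + v + v^{2}$ ($K{\left(v \right)} = \left(v + v^{2} + 5 \left(\left(- \frac{1}{2}\right) 5\right)\right) - - \frac{1}{3} = \left(v + v^{2} + 5 \left(- \frac{5}{2}\right)\right) + \frac{1}{3} = \left(v + v^{2} - \frac{25}{2}\right) + \frac{1}{3} = \left(- \frac{25}{2} + v + v^{2}\right) + \frac{1}{3} = - \frac{73}{6} + v + v^{2}$)
$\left(K{\left(3 \right)} + 32\right)^{2} = \left(\left(- \frac{73}{6} + 3 + 3^{2}\right) + 32\right)^{2} = \left(\left(- \frac{73}{6} + 3 + 9\right) + 32\right)^{2} = \left(- \frac{1}{6} + 32\right)^{2} = \left(\frac{191}{6}\right)^{2} = \frac{36481}{36}$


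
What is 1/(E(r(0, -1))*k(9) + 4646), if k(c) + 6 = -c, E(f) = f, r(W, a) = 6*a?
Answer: 1/4736 ≈ 0.00021115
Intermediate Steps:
k(c) = -6 - c
1/(E(r(0, -1))*k(9) + 4646) = 1/((6*(-1))*(-6 - 1*9) + 4646) = 1/(-6*(-6 - 9) + 4646) = 1/(-6*(-15) + 4646) = 1/(90 + 4646) = 1/4736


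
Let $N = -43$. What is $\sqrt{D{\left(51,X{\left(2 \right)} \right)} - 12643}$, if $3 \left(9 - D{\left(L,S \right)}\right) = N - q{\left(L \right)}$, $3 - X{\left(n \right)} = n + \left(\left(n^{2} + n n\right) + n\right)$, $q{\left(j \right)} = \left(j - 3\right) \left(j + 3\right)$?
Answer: $\frac{i \sqrt{105801}}{3} \approx 108.42 i$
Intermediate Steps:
$q{\left(j \right)} = \left(-3 + j\right) \left(3 + j\right)$
$X{\left(n \right)} = 3 - 2 n - 2 n^{2}$ ($X{\left(n \right)} = 3 - \left(n + \left(\left(n^{2} + n n\right) + n\right)\right) = 3 - \left(n + \left(\left(n^{2} + n^{2}\right) + n\right)\right) = 3 - \left(n + \left(2 n^{2} + n\right)\right) = 3 - \left(n + \left(n + 2 n^{2}\right)\right) = 3 - \left(2 n + 2 n^{2}\right) = 3 - 2 n - 2 n^{2}$)
$D{\left(L,S \right)} = \frac{61}{3} + \frac{L^{2}}{3}$ ($D{\left(L,S \right)} = 9 - \frac{-43 - \left(-9 + L^{2}\right)}{3} = 9 - \frac{-34 - L^{2}}{3} = 9 + \left(\frac{34}{3} + \frac{L^{2}}{3}\right) = \frac{61}{3} + \frac{L^{2}}{3}$)
$\sqrt{D{\left(51,X{\left(2 \right)} \right)} - 12643} = \sqrt{\left(\frac{61}{3} + \frac{51^{2}}{3}\right) - 12643} = \sqrt{\left(\frac{61}{3} + \frac{1}{3} \cdot 2601\right) - 12643} = \sqrt{\left(\frac{61}{3} + 867\right) - 12643} = \sqrt{\frac{2662}{3} - 12643} = \sqrt{- \frac{35267}{3}} = \frac{i \sqrt{105801}}{3}$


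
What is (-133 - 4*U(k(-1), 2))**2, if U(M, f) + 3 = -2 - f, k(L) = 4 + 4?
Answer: 11025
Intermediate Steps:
k(L) = 8
U(M, f) = -5 - f (U(M, f) = -3 + (-2 - f) = -5 - f)
(-133 - 4*U(k(-1), 2))**2 = (-133 - 4*(-5 - 1*2))**2 = (-133 - 4*(-5 - 2))**2 = (-133 - 4*(-7))**2 = (-133 + 28)**2 = (-105)**2 = 11025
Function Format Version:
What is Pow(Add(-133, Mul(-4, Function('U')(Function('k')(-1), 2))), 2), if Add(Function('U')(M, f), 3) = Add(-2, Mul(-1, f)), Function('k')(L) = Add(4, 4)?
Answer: 11025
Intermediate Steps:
Function('k')(L) = 8
Function('U')(M, f) = Add(-5, Mul(-1, f)) (Function('U')(M, f) = Add(-3, Add(-2, Mul(-1, f))) = Add(-5, Mul(-1, f)))
Pow(Add(-133, Mul(-4, Function('U')(Function('k')(-1), 2))), 2) = Pow(Add(-133, Mul(-4, Add(-5, Mul(-1, 2)))), 2) = Pow(Add(-133, Mul(-4, Add(-5, -2))), 2) = Pow(Add(-133, Mul(-4, -7)), 2) = Pow(Add(-133, 28), 2) = Pow(-105, 2) = 11025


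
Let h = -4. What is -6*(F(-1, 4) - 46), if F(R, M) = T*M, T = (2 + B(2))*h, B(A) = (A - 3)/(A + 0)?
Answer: 420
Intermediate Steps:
B(A) = (-3 + A)/A
T = -6 (T = (2 + (-3 + 2)/2)*(-4) = (2 + (½)*(-1))*(-4) = (2 - ½)*(-4) = (3/2)*(-4) = -6)
F(R, M) = -6*M
-6*(F(-1, 4) - 46) = -6*(-6*4 - 46) = -6*(-24 - 46) = -6*(-70) = 420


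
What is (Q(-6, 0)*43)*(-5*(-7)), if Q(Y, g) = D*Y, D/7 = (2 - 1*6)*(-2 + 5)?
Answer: 758520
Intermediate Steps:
D = -84 (D = 7*((2 - 1*6)*(-2 + 5)) = 7*((2 - 6)*3) = 7*(-4*3) = 7*(-12) = -84)
Q(Y, g) = -84*Y
(Q(-6, 0)*43)*(-5*(-7)) = (-84*(-6)*43)*(-5*(-7)) = (504*43)*35 = 21672*35 = 758520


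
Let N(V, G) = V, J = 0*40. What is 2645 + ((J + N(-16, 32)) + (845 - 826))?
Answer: 2648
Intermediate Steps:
J = 0
2645 + ((J + N(-16, 32)) + (845 - 826)) = 2645 + ((0 - 16) + (845 - 826)) = 2645 + (-16 + 19) = 2645 + 3 = 2648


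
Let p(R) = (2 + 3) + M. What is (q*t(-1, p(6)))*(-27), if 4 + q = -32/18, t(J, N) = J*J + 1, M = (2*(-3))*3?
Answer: 312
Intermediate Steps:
M = -18 (M = -6*3 = -18)
p(R) = -13 (p(R) = (2 + 3) - 18 = 5 - 18 = -13)
t(J, N) = 1 + J² (t(J, N) = J² + 1 = 1 + J²)
q = -52/9 (q = -4 - 32/18 = -4 - 32*1/18 = -4 - 16/9 = -52/9 ≈ -5.7778)
(q*t(-1, p(6)))*(-27) = -52*(1 + (-1)²)/9*(-27) = -52*(1 + 1)/9*(-27) = -52/9*2*(-27) = -104/9*(-27) = 312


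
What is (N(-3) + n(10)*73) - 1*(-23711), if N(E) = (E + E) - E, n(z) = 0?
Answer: 23708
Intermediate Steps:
N(E) = E (N(E) = 2*E - E = E)
(N(-3) + n(10)*73) - 1*(-23711) = (-3 + 0*73) - 1*(-23711) = (-3 + 0) + 23711 = -3 + 23711 = 23708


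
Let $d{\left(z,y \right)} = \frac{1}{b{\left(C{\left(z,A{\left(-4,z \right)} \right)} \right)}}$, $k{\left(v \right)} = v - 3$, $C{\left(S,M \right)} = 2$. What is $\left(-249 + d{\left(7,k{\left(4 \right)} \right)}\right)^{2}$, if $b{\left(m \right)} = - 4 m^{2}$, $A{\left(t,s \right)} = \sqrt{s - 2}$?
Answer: $\frac{15880225}{256} \approx 62032.0$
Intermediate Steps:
$A{\left(t,s \right)} = \sqrt{-2 + s}$
$k{\left(v \right)} = -3 + v$
$d{\left(z,y \right)} = - \frac{1}{16}$ ($d{\left(z,y \right)} = \frac{1}{\left(-4\right) 2^{2}} = \frac{1}{\left(-4\right) 4} = \frac{1}{-16} = - \frac{1}{16}$)
$\left(-249 + d{\left(7,k{\left(4 \right)} \right)}\right)^{2} = \left(-249 - \frac{1}{16}\right)^{2} = \left(- \frac{3985}{16}\right)^{2} = \frac{15880225}{256}$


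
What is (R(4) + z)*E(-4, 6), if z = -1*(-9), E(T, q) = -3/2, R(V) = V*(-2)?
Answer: -3/2 ≈ -1.5000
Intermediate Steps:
R(V) = -2*V
E(T, q) = -3/2 (E(T, q) = -3*½ = -3/2)
z = 9
(R(4) + z)*E(-4, 6) = (-2*4 + 9)*(-3/2) = (-8 + 9)*(-3/2) = 1*(-3/2) = -3/2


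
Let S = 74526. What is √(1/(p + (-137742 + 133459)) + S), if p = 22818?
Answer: √25603125982885/18535 ≈ 272.99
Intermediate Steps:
√(1/(p + (-137742 + 133459)) + S) = √(1/(22818 + (-137742 + 133459)) + 74526) = √(1/(22818 - 4283) + 74526) = √(1/18535 + 74526) = √(1381339411/18535) = √25603125982885/18535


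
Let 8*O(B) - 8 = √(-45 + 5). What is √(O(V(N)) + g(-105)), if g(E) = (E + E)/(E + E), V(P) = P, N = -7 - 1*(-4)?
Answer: √(8 + I*√10)/2 ≈ 1.4406 + 0.27439*I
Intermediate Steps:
N = -3 (N = -7 + 4 = -3)
g(E) = 1 (g(E) = (2*E)/((2*E)) = (2*E)*(1/(2*E)) = 1)
O(B) = 1 + I*√10/4 (O(B) = 1 + √(-45 + 5)/8 = 1 + √(-40)/8 = 1 + (2*I*√10)/8 = 1 + I*√10/4)
√(O(V(N)) + g(-105)) = √((1 + I*√10/4) + 1) = √(2 + I*√10/4)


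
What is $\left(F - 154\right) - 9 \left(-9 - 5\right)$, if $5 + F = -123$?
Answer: $-156$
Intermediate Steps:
$F = -128$ ($F = -5 - 123 = -128$)
$\left(F - 154\right) - 9 \left(-9 - 5\right) = \left(-128 - 154\right) - 9 \left(-9 - 5\right) = -282 - -126 = -282 + 126 = -156$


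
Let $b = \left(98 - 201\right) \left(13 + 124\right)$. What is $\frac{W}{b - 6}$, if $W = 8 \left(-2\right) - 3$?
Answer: $\frac{1}{743} \approx 0.0013459$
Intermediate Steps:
$W = -19$ ($W = -16 - 3 = -19$)
$b = -14111$ ($b = \left(-103\right) 137 = -14111$)
$\frac{W}{b - 6} = \frac{1}{-14111 - 6} \left(-19\right) = \frac{1}{-14117} \left(-19\right) = \left(- \frac{1}{14117}\right) \left(-19\right) = \frac{1}{743}$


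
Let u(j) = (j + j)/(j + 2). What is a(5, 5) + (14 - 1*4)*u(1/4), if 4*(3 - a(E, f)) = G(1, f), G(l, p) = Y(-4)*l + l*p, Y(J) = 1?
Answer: 67/18 ≈ 3.7222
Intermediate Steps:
G(l, p) = l + l*p (G(l, p) = 1*l + l*p = l + l*p)
a(E, f) = 11/4 - f/4 (a(E, f) = 3 - (1 + f)/4 = 3 + (-1/4 - f/4) = 11/4 - f/4)
u(j) = 2*j/(2 + j) (u(j) = (2*j)/(2 + j) = 2*j/(2 + j))
a(5, 5) + (14 - 1*4)*u(1/4) = (11/4 - 1/4*5) + (14 - 1*4)*(2*(1/4)/(2 + 1/4)) = (11/4 - 5/4) + (14 - 4)*(2*(1*(1/4))/(2 + 1*(1/4))) = 3/2 + 10*(2*(1/4)/(2 + 1/4)) = 3/2 + 10*(2*(1/4)/(9/4)) = 3/2 + 10*(2*(1/4)*(4/9)) = 3/2 + 10*(2/9) = 3/2 + 20/9 = 67/18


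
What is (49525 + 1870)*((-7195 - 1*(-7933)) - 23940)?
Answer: -1192466790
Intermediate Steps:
(49525 + 1870)*((-7195 - 1*(-7933)) - 23940) = 51395*((-7195 + 7933) - 23940) = 51395*(738 - 23940) = 51395*(-23202) = -1192466790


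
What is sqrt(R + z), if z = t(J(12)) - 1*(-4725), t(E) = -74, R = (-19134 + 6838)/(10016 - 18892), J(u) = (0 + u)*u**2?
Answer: sqrt(22908163817)/2219 ≈ 68.208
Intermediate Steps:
J(u) = u**3 (J(u) = u*u**2 = u**3)
R = 3074/2219 (R = -12296/(-8876) = -12296*(-1/8876) = 3074/2219 ≈ 1.3853)
z = 4651 (z = -74 - 1*(-4725) = -74 + 4725 = 4651)
sqrt(R + z) = sqrt(3074/2219 + 4651) = sqrt(10323643/2219) = sqrt(22908163817)/2219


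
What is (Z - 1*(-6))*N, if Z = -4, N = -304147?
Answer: -608294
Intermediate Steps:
(Z - 1*(-6))*N = (-4 - 1*(-6))*(-304147) = (-4 + 6)*(-304147) = 2*(-304147) = -608294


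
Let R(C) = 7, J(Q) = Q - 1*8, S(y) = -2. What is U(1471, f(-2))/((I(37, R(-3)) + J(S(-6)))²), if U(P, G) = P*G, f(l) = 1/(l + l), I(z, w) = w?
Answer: -1471/36 ≈ -40.861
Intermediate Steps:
J(Q) = -8 + Q (J(Q) = Q - 8 = -8 + Q)
f(l) = 1/(2*l)
U(P, G) = G*P
U(1471, f(-2))/((I(37, R(-3)) + J(S(-6)))²) = (((½)/(-2))*1471)/((7 + (-8 - 2))²) = (((½)*(-½))*1471)/((7 - 10)²) = (-¼*1471)/((-3)²) = -1471/4/9 = -1471/4*⅑ = -1471/36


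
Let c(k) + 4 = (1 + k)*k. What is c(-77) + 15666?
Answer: 21514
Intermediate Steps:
c(k) = -4 + k*(1 + k) (c(k) = -4 + (1 + k)*k = -4 + k*(1 + k))
c(-77) + 15666 = (-4 - 77 + (-77)**2) + 15666 = (-4 - 77 + 5929) + 15666 = 5848 + 15666 = 21514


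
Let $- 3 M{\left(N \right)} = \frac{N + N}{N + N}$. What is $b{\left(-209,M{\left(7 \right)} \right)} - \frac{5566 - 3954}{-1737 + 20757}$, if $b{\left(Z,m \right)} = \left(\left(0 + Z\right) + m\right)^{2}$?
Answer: $\frac{625097431}{14265} \approx 43820.0$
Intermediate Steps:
$M{\left(N \right)} = - \frac{1}{3}$ ($M{\left(N \right)} = - \frac{\left(N + N\right) \frac{1}{N + N}}{3} = - \frac{2 N \frac{1}{2 N}}{3} = \left(- \frac{1}{3}\right) 1 = - \frac{1}{3}$)
$b{\left(Z,m \right)} = \left(Z + m\right)^{2}$
$b{\left(-209,M{\left(7 \right)} \right)} - \frac{5566 - 3954}{-1737 + 20757} = \left(-209 - \frac{1}{3}\right)^{2} - \frac{5566 - 3954}{-1737 + 20757} = \left(- \frac{628}{3}\right)^{2} - \frac{1612}{19020} = \frac{394384}{9} - 1612 \cdot \frac{1}{19020} = \frac{394384}{9} - \frac{403}{4755} = \frac{625097431}{14265}$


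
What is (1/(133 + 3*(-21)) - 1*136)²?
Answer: 90611361/4900 ≈ 18492.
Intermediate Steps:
(1/(133 + 3*(-21)) - 1*136)² = (1/(133 - 63) - 136)² = (1/70 - 136)² = (-9519/70)² = 90611361/4900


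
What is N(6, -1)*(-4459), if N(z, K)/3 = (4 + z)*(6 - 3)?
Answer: -401310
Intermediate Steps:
N(z, K) = 36 + 9*z (N(z, K) = 3*((4 + z)*(6 - 3)) = 3*((4 + z)*3) = 3*(12 + 3*z) = 36 + 9*z)
N(6, -1)*(-4459) = (36 + 9*6)*(-4459) = (36 + 54)*(-4459) = 90*(-4459) = -401310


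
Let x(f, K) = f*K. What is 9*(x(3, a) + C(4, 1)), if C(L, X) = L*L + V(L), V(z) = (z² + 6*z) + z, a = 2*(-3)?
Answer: 378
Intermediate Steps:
a = -6
x(f, K) = K*f
V(z) = z² + 7*z
C(L, X) = L² + L*(7 + L) (C(L, X) = L*L + L*(7 + L) = L² + L*(7 + L))
9*(x(3, a) + C(4, 1)) = 9*(-6*3 + 4*(7 + 2*4)) = 9*(-18 + 4*(7 + 8)) = 9*(-18 + 4*15) = 9*(-18 + 60) = 9*42 = 378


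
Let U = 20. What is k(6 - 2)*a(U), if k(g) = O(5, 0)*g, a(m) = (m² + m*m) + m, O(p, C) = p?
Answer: 16400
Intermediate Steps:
a(m) = m + 2*m² (a(m) = (m² + m²) + m = 2*m² + m = m + 2*m²)
k(g) = 5*g
k(6 - 2)*a(U) = (5*(6 - 2))*(20*(1 + 2*20)) = (5*4)*(20*(1 + 40)) = 20*(20*41) = 20*820 = 16400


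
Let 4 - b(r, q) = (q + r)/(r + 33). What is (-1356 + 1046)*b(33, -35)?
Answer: -41230/33 ≈ -1249.4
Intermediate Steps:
b(r, q) = 4 - (q + r)/(33 + r) (b(r, q) = 4 - (q + r)/(r + 33) = 4 - (q + r)/(33 + r))
(-1356 + 1046)*b(33, -35) = (-1356 + 1046)*((132 - 1*(-35) + 3*33)/(33 + 33)) = -310*(132 + 35 + 99)/66 = -155*266/33 = -310*133/33 = -41230/33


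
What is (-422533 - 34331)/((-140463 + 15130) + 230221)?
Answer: -57108/13111 ≈ -4.3557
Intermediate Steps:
(-422533 - 34331)/((-140463 + 15130) + 230221) = -456864/(-125333 + 230221) = -456864/104888 = -456864*1/104888 = -57108/13111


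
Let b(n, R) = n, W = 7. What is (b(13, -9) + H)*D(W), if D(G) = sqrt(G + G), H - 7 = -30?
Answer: -10*sqrt(14) ≈ -37.417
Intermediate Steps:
H = -23 (H = 7 - 30 = -23)
D(G) = sqrt(2)*sqrt(G) (D(G) = sqrt(2*G) = sqrt(2)*sqrt(G))
(b(13, -9) + H)*D(W) = (13 - 23)*(sqrt(2)*sqrt(7)) = -10*sqrt(14)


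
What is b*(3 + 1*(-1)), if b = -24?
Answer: -48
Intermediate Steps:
b*(3 + 1*(-1)) = -24*(3 + 1*(-1)) = -24*(3 - 1) = -24*2 = -48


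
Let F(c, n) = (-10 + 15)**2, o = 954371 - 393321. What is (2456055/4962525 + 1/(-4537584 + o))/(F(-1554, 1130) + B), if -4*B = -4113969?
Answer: 1302210833446/2706186506849323205 ≈ 4.8120e-7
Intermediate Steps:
B = 4113969/4 (B = -1/4*(-4113969) = 4113969/4 ≈ 1.0285e+6)
o = 561050
F(c, n) = 25 (F(c, n) = 5**2 = 25)
(2456055/4962525 + 1/(-4537584 + o))/(F(-1554, 1130) + B) = (2456055/4962525 + 1/(-4537584 + 561050))/(25 + 4113969/4) = (2456055*(1/4962525) + 1/(-3976534))/(4114069/4) = (163737/330835 - 1/3976534)*(4/4114069) = (651105416723/1315576625890)*(4/4114069) = 1302210833446/2706186506849323205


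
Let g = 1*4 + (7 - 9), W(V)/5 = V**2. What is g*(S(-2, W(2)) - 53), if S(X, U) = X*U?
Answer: -186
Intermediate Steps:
W(V) = 5*V**2
S(X, U) = U*X
g = 2 (g = 4 - 2 = 2)
g*(S(-2, W(2)) - 53) = 2*((5*2**2)*(-2) - 53) = 2*((5*4)*(-2) - 53) = 2*(20*(-2) - 53) = 2*(-40 - 53) = 2*(-93) = -186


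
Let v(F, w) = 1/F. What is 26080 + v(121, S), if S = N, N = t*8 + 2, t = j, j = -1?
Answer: 3155681/121 ≈ 26080.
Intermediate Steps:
t = -1
N = -6 (N = -1*8 + 2 = -8 + 2 = -6)
S = -6
26080 + v(121, S) = 26080 + 1/121 = 3155681/121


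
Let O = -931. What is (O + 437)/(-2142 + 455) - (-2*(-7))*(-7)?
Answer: 165820/1687 ≈ 98.293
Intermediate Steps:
(O + 437)/(-2142 + 455) - (-2*(-7))*(-7) = (-931 + 437)/(-2142 + 455) - (-2*(-7))*(-7) = -494/(-1687) - 14*(-7) = -494*(-1/1687) - 1*(-98) = 494/1687 + 98 = 165820/1687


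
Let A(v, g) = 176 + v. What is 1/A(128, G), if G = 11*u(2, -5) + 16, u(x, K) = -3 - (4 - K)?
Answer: 1/304 ≈ 0.0032895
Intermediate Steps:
u(x, K) = -7 + K (u(x, K) = -3 + (-4 + K) = -7 + K)
G = -116 (G = 11*(-7 - 5) + 16 = 11*(-12) + 16 = -132 + 16 = -116)
1/A(128, G) = 1/(176 + 128) = 1/304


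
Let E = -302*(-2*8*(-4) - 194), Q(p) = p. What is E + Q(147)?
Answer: 39407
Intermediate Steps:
E = 39260 (E = -302*(-16*(-4) - 194) = -302*(64 - 194) = -302*(-130) = 39260)
E + Q(147) = 39260 + 147 = 39407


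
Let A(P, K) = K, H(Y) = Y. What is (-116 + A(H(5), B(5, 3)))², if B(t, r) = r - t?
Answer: 13924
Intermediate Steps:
(-116 + A(H(5), B(5, 3)))² = (-116 + (3 - 1*5))² = (-116 + (3 - 5))² = (-116 - 2)² = (-118)² = 13924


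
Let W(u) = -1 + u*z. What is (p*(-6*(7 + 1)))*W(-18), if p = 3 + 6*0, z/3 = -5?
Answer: -38736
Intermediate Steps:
z = -15 (z = 3*(-5) = -15)
p = 3 (p = 3 + 0 = 3)
W(u) = -1 - 15*u (W(u) = -1 + u*(-15) = -1 - 15*u)
(p*(-6*(7 + 1)))*W(-18) = (3*(-6*(7 + 1)))*(-1 - 15*(-18)) = (3*(-6*8))*(-1 + 270) = (3*(-48))*269 = -144*269 = -38736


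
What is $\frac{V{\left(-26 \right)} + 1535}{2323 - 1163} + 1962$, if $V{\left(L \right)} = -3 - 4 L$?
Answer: $\frac{569389}{290} \approx 1963.4$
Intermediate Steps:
$\frac{V{\left(-26 \right)} + 1535}{2323 - 1163} + 1962 = \frac{\left(-3 - -104\right) + 1535}{2323 - 1163} + 1962 = \frac{\left(-3 + 104\right) + 1535}{1160} + 1962 = \left(101 + 1535\right) \frac{1}{1160} + 1962 = 1636 \cdot \frac{1}{1160} + 1962 = \frac{409}{290} + 1962 = \frac{569389}{290}$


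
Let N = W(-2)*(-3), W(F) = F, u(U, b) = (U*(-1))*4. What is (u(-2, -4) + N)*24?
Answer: 336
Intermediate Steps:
u(U, b) = -4*U (u(U, b) = -U*4 = -4*U)
N = 6 (N = -2*(-3) = 6)
(u(-2, -4) + N)*24 = (-4*(-2) + 6)*24 = (8 + 6)*24 = 14*24 = 336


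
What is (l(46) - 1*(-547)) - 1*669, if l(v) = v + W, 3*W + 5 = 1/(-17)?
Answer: -3962/51 ≈ -77.686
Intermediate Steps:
W = -86/51 (W = -5/3 + (⅓)/(-17) = -5/3 + (⅓)*(-1/17) = -5/3 - 1/51 = -86/51 ≈ -1.6863)
l(v) = -86/51 + v (l(v) = v - 86/51 = -86/51 + v)
(l(46) - 1*(-547)) - 1*669 = ((-86/51 + 46) - 1*(-547)) - 1*669 = (2260/51 + 547) - 669 = 30157/51 - 669 = -3962/51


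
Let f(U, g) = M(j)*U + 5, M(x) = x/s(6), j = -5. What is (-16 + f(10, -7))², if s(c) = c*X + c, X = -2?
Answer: 64/9 ≈ 7.1111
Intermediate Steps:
s(c) = -c (s(c) = c*(-2) + c = -2*c + c = -c)
M(x) = -x/6 (M(x) = x/((-1*6)) = x/(-6) = x*(-⅙) = -x/6)
f(U, g) = 5 + 5*U/6 (f(U, g) = (-⅙*(-5))*U + 5 = 5*U/6 + 5 = 5 + 5*U/6)
(-16 + f(10, -7))² = (-16 + (5 + (⅚)*10))² = (-16 + (5 + 25/3))² = (-16 + 40/3)² = (-8/3)² = 64/9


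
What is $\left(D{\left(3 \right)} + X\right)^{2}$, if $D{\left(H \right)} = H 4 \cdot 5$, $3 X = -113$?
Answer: $\frac{4489}{9} \approx 498.78$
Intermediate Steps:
$X = - \frac{113}{3}$ ($X = \frac{1}{3} \left(-113\right) = - \frac{113}{3} \approx -37.667$)
$D{\left(H \right)} = 20 H$ ($D{\left(H \right)} = 4 H 5 = 20 H$)
$\left(D{\left(3 \right)} + X\right)^{2} = \left(20 \cdot 3 - \frac{113}{3}\right)^{2} = \left(60 - \frac{113}{3}\right)^{2} = \left(\frac{67}{3}\right)^{2} = \frac{4489}{9}$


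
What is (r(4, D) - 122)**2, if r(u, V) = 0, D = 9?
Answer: 14884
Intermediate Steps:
(r(4, D) - 122)**2 = (0 - 122)**2 = (-122)**2 = 14884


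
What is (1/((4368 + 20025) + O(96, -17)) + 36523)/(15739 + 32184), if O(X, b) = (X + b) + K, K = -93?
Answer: 890394218/1168314817 ≈ 0.76212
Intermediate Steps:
O(X, b) = -93 + X + b (O(X, b) = (X + b) - 93 = -93 + X + b)
(1/((4368 + 20025) + O(96, -17)) + 36523)/(15739 + 32184) = (1/((4368 + 20025) + (-93 + 96 - 17)) + 36523)/(15739 + 32184) = (1/(24393 - 14) + 36523)/47923 = (1/24379 + 36523)*(1/47923) = (890394218/24379)*(1/47923) = 890394218/1168314817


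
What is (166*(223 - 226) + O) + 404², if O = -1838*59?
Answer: 54276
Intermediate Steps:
O = -108442
(166*(223 - 226) + O) + 404² = (166*(223 - 226) - 108442) + 404² = (166*(-3) - 108442) + 163216 = (-498 - 108442) + 163216 = -108940 + 163216 = 54276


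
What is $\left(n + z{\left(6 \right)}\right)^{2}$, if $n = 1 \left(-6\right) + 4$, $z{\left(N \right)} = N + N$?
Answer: $100$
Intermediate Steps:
$z{\left(N \right)} = 2 N$
$n = -2$ ($n = -6 + 4 = -2$)
$\left(n + z{\left(6 \right)}\right)^{2} = \left(-2 + 2 \cdot 6\right)^{2} = \left(-2 + 12\right)^{2} = 10^{2} = 100$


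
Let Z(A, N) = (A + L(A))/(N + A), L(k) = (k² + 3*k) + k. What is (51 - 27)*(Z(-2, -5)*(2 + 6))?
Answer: 1152/7 ≈ 164.57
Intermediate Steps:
L(k) = k² + 4*k
Z(A, N) = (A + A*(4 + A))/(A + N) (Z(A, N) = (A + A*(4 + A))/(N + A) = (A + A*(4 + A))/(A + N))
(51 - 27)*(Z(-2, -5)*(2 + 6)) = (51 - 27)*((-2*(5 - 2)/(-2 - 5))*(2 + 6)) = 24*(-2*3/(-7)*8) = 24*(-2*(-⅐)*3*8) = 24*((6/7)*8) = 24*(48/7) = 1152/7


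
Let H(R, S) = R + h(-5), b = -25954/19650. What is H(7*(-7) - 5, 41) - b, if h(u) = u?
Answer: -566698/9825 ≈ -57.679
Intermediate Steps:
b = -12977/9825 (b = -25954*1/19650 = -12977/9825 ≈ -1.3208)
H(R, S) = -5 + R (H(R, S) = R - 5 = -5 + R)
H(7*(-7) - 5, 41) - b = (-5 + (7*(-7) - 5)) - 1*(-12977/9825) = (-5 + (-49 - 5)) + 12977/9825 = (-5 - 54) + 12977/9825 = -59 + 12977/9825 = -566698/9825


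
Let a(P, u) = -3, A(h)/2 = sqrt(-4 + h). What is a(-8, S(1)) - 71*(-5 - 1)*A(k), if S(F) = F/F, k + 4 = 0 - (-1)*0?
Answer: -3 + 1704*I*sqrt(2) ≈ -3.0 + 2409.8*I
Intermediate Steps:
k = -4 (k = -4 + (0 - (-1)*0) = -4 + (0 - 1*0) = -4 + (0 + 0) = -4 + 0 = -4)
S(F) = 1
A(h) = 2*sqrt(-4 + h)
a(-8, S(1)) - 71*(-5 - 1)*A(k) = -3 - 71*(-5 - 1)*2*sqrt(-4 - 4) = -3 - (-426)*2*sqrt(-8) = -3 - (-426)*2*(2*I*sqrt(2)) = -3 - (-426)*4*I*sqrt(2) = -3 - (-1704)*I*sqrt(2) = -3 + 1704*I*sqrt(2)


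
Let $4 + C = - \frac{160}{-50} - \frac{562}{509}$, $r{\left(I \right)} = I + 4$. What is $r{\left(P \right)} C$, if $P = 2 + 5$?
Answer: $- \frac{53306}{2545} \approx -20.945$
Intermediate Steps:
$P = 7$
$r{\left(I \right)} = 4 + I$
$C = - \frac{4846}{2545}$ ($C = -4 - \left(- \frac{16}{5} + \frac{562}{509}\right) = -4 - - \frac{5334}{2545} = -4 + \left(\frac{16}{5} - \frac{562}{509}\right) = -4 + \frac{5334}{2545} = - \frac{4846}{2545} \approx -1.9041$)
$r{\left(P \right)} C = \left(4 + 7\right) \left(- \frac{4846}{2545}\right) = 11 \left(- \frac{4846}{2545}\right) = - \frac{53306}{2545}$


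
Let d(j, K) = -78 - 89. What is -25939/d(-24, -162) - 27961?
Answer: -4643548/167 ≈ -27806.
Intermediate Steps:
d(j, K) = -167
-25939/d(-24, -162) - 27961 = -25939/(-167) - 27961 = -25939*(-1/167) - 27961 = 25939/167 - 27961 = -4643548/167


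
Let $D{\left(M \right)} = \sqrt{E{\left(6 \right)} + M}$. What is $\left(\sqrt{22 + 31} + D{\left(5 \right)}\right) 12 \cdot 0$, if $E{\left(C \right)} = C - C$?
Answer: $0$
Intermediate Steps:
$E{\left(C \right)} = 0$
$D{\left(M \right)} = \sqrt{M}$ ($D{\left(M \right)} = \sqrt{0 + M} = \sqrt{M}$)
$\left(\sqrt{22 + 31} + D{\left(5 \right)}\right) 12 \cdot 0 = \left(\sqrt{22 + 31} + \sqrt{5}\right) 12 \cdot 0 = \left(\sqrt{53} + \sqrt{5}\right) 0 = \left(\sqrt{5} + \sqrt{53}\right) 0 = 0$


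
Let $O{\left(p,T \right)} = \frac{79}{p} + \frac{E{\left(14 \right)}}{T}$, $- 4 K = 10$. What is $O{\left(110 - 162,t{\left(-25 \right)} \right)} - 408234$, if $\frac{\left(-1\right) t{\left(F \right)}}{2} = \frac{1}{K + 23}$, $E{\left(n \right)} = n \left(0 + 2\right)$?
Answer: $- \frac{21243171}{52} \approx -4.0852 \cdot 10^{5}$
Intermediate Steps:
$K = - \frac{5}{2}$ ($K = \left(- \frac{1}{4}\right) 10 = - \frac{5}{2} \approx -2.5$)
$E{\left(n \right)} = 2 n$ ($E{\left(n \right)} = n 2 = 2 n$)
$t{\left(F \right)} = - \frac{4}{41}$ ($t{\left(F \right)} = - \frac{2}{- \frac{5}{2} + 23} = - \frac{2}{\frac{41}{2}} = \left(-2\right) \frac{2}{41} = - \frac{4}{41}$)
$O{\left(p,T \right)} = \frac{28}{T} + \frac{79}{p}$ ($O{\left(p,T \right)} = \frac{79}{p} + \frac{2 \cdot 14}{T} = \frac{79}{p} + \frac{28}{T} = \frac{28}{T} + \frac{79}{p}$)
$O{\left(110 - 162,t{\left(-25 \right)} \right)} - 408234 = \left(\frac{28}{- \frac{4}{41}} + \frac{79}{110 - 162}\right) - 408234 = \left(28 \left(- \frac{41}{4}\right) + \frac{79}{110 - 162}\right) - 408234 = \left(-287 + \frac{79}{-52}\right) - 408234 = \left(-287 + 79 \left(- \frac{1}{52}\right)\right) - 408234 = \left(-287 - \frac{79}{52}\right) - 408234 = - \frac{15003}{52} - 408234 = - \frac{21243171}{52}$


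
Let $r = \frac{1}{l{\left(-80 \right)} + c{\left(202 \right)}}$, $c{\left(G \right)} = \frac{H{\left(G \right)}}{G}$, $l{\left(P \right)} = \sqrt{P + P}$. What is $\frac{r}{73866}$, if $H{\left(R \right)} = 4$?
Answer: $\frac{101}{60280713012} - \frac{10201 i \sqrt{10}}{30140356506} \approx 1.6755 \cdot 10^{-9} - 1.0703 \cdot 10^{-6} i$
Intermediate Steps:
$l{\left(P \right)} = \sqrt{2} \sqrt{P}$ ($l{\left(P \right)} = \sqrt{2 P} = \sqrt{2} \sqrt{P}$)
$c{\left(G \right)} = \frac{4}{G}$
$r = \frac{1}{\frac{2}{101} + 4 i \sqrt{10}}$ ($r = \frac{1}{\sqrt{2} \sqrt{-80} + \frac{4}{202}} = \frac{1}{\sqrt{2} \cdot 4 i \sqrt{5} + 4 \cdot \frac{1}{202}} = \frac{1}{4 i \sqrt{10} + \frac{2}{101}} = \frac{1}{\frac{2}{101} + 4 i \sqrt{10}} \approx 0.0001238 - 0.079057 i$)
$\frac{r}{73866} = \frac{\frac{101}{816082} - \frac{10201 i \sqrt{10}}{408041}}{73866} = \left(\frac{101}{816082} - \frac{10201 i \sqrt{10}}{408041}\right) \frac{1}{73866} = \frac{101}{60280713012} - \frac{10201 i \sqrt{10}}{30140356506}$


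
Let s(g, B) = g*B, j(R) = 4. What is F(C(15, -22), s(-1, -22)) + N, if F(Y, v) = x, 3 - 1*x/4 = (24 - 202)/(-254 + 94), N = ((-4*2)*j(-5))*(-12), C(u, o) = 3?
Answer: 7831/20 ≈ 391.55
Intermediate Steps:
s(g, B) = B*g
N = 384 (N = (-4*2*4)*(-12) = -8*4*(-12) = -32*(-12) = 384)
x = 151/20 (x = 12 - 4*(24 - 202)/(-254 + 94) = 12 - (-712)/(-160) = 12 - (-712)*(-1)/160 = 12 - 4*89/80 = 12 - 89/20 = 151/20 ≈ 7.5500)
F(Y, v) = 151/20
F(C(15, -22), s(-1, -22)) + N = 151/20 + 384 = 7831/20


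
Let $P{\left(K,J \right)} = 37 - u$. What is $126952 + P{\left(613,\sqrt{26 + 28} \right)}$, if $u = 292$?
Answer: $126697$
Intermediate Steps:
$P{\left(K,J \right)} = -255$ ($P{\left(K,J \right)} = 37 - 292 = -255$)
$126952 + P{\left(613,\sqrt{26 + 28} \right)} = 126952 - 255 = 126697$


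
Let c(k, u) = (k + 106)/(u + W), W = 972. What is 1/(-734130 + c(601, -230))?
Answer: -106/77817679 ≈ -1.3622e-6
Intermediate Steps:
c(k, u) = (106 + k)/(972 + u) (c(k, u) = (k + 106)/(u + 972) = (106 + k)/(972 + u))
1/(-734130 + c(601, -230)) = 1/(-734130 + (106 + 601)/(972 - 230)) = 1/(-734130 + 707/742) = 1/(-734130 + (1/742)*707) = 1/(-734130 + 101/106) = 1/(-77817679/106) = -106/77817679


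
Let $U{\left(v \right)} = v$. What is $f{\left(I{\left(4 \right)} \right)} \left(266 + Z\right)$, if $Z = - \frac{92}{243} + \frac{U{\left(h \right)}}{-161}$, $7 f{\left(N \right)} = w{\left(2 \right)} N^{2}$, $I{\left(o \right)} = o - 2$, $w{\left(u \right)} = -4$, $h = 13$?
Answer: $- \frac{166219952}{273861} \approx -606.95$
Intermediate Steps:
$I{\left(o \right)} = -2 + o$ ($I{\left(o \right)} = o - 2 = -2 + o$)
$f{\left(N \right)} = - \frac{4 N^{2}}{7}$ ($f{\left(N \right)} = \frac{\left(-4\right) N^{2}}{7} = - \frac{4 N^{2}}{7}$)
$Z = - \frac{17971}{39123}$ ($Z = - \frac{92}{243} + \frac{13}{-161} = \left(-92\right) \frac{1}{243} + 13 \left(- \frac{1}{161}\right) = - \frac{92}{243} - \frac{13}{161} = - \frac{17971}{39123} \approx -0.45935$)
$f{\left(I{\left(4 \right)} \right)} \left(266 + Z\right) = - \frac{4 \left(-2 + 4\right)^{2}}{7} \left(266 - \frac{17971}{39123}\right) = - \frac{4 \cdot 2^{2}}{7} \cdot \frac{10388747}{39123} = \left(- \frac{4}{7}\right) 4 \cdot \frac{10388747}{39123} = \left(- \frac{16}{7}\right) \frac{10388747}{39123} = - \frac{166219952}{273861}$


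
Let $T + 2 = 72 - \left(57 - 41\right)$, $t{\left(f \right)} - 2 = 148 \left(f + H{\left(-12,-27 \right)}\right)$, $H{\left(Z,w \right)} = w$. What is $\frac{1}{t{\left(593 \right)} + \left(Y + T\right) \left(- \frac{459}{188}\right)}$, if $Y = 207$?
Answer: $\frac{188}{15628961} \approx 1.2029 \cdot 10^{-5}$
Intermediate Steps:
$t{\left(f \right)} = -3994 + 148 f$ ($t{\left(f \right)} = 2 + 148 \left(f - 27\right) = 2 + 148 \left(-27 + f\right) = 2 + \left(-3996 + 148 f\right) = -3994 + 148 f$)
$T = 54$ ($T = -2 + \left(72 - \left(57 - 41\right)\right) = -2 + \left(72 - 16\right) = -2 + 56 = 54$)
$\frac{1}{t{\left(593 \right)} + \left(Y + T\right) \left(- \frac{459}{188}\right)} = \frac{1}{\left(-3994 + 148 \cdot 593\right) + \left(207 + 54\right) \left(- \frac{459}{188}\right)} = \frac{1}{\left(-3994 + 87764\right) + 261 \left(\left(-459\right) \frac{1}{188}\right)} = \frac{1}{83770 + 261 \left(- \frac{459}{188}\right)} = \frac{1}{83770 - \frac{119799}{188}} = \frac{1}{\frac{15628961}{188}} = \frac{188}{15628961}$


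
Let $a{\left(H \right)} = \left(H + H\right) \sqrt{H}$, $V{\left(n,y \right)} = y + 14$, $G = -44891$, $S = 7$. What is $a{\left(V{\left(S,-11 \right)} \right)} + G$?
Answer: $-44891 + 6 \sqrt{3} \approx -44881.0$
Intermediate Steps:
$V{\left(n,y \right)} = 14 + y$
$a{\left(H \right)} = 2 H^{\frac{3}{2}}$ ($a{\left(H \right)} = 2 H \sqrt{H} = 2 H^{\frac{3}{2}}$)
$a{\left(V{\left(S,-11 \right)} \right)} + G = 2 \left(14 - 11\right)^{\frac{3}{2}} - 44891 = 2 \cdot 3^{\frac{3}{2}} - 44891 = 2 \cdot 3 \sqrt{3} - 44891 = 6 \sqrt{3} - 44891 = -44891 + 6 \sqrt{3}$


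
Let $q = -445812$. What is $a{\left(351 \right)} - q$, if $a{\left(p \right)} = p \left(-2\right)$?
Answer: $445110$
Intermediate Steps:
$a{\left(p \right)} = - 2 p$
$a{\left(351 \right)} - q = \left(-2\right) 351 - -445812 = -702 + 445812 = 445110$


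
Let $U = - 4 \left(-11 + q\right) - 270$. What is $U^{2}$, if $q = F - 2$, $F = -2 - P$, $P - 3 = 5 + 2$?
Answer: $28900$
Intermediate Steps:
$P = 10$ ($P = 3 + \left(5 + 2\right) = 3 + 7 = 10$)
$F = -12$ ($F = -2 - 10 = -12$)
$q = -14$ ($q = -12 - 2 = -14$)
$U = -170$ ($U = - 4 \left(-11 - 14\right) - 270 = \left(-4\right) \left(-25\right) - 270 = 100 - 270 = -170$)
$U^{2} = \left(-170\right)^{2} = 28900$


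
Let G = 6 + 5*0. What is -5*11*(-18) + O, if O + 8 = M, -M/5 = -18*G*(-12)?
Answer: -5498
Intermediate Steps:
G = 6 (G = 6 + 0 = 6)
M = -6480 (M = -5*(-18*6)*(-12) = -(-540)*(-12) = -5*1296 = -6480)
O = -6488 (O = -8 - 6480 = -6488)
-5*11*(-18) + O = -5*11*(-18) - 6488 = -55*(-18) - 6488 = 990 - 6488 = -5498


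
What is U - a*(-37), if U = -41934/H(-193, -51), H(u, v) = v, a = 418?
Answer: 276900/17 ≈ 16288.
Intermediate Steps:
U = 13978/17 (U = -41934/(-51) = -41934*(-1/51) = 13978/17 ≈ 822.24)
U - a*(-37) = 13978/17 - 418*(-37) = 13978/17 - 1*(-15466) = 13978/17 + 15466 = 276900/17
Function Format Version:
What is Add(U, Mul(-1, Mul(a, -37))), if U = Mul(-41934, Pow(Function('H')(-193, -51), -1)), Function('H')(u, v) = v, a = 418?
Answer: Rational(276900, 17) ≈ 16288.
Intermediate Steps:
U = Rational(13978, 17) (U = Mul(-41934, Pow(-51, -1)) = Mul(-41934, Rational(-1, 51)) = Rational(13978, 17) ≈ 822.24)
Add(U, Mul(-1, Mul(a, -37))) = Add(Rational(13978, 17), Mul(-1, Mul(418, -37))) = Add(Rational(13978, 17), Mul(-1, -15466)) = Add(Rational(13978, 17), 15466) = Rational(276900, 17)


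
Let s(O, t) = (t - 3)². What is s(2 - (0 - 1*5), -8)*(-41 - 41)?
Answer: -9922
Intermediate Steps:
s(O, t) = (-3 + t)²
s(2 - (0 - 1*5), -8)*(-41 - 41) = (-3 - 8)²*(-41 - 41) = (-11)²*(-82) = 121*(-82) = -9922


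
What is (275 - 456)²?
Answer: 32761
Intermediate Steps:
(275 - 456)² = (-181)² = 32761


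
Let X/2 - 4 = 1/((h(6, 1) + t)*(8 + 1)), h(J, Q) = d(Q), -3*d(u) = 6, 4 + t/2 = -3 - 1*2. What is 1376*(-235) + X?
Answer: -29101681/90 ≈ -3.2335e+5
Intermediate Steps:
t = -18 (t = -8 + 2*(-3 - 1*2) = -8 + 2*(-3 - 2) = -8 + 2*(-5) = -8 - 10 = -18)
d(u) = -2 (d(u) = -⅓*6 = -2)
h(J, Q) = -2
X = 719/90 (X = 8 + 2/(((-2 - 18)*(8 + 1))) = 8 + 2/((-20*9)) = 8 + 2/(-180) = 8 + 2*(-1/180) = 8 - 1/90 = 719/90 ≈ 7.9889)
1376*(-235) + X = 1376*(-235) + 719/90 = -323360 + 719/90 = -29101681/90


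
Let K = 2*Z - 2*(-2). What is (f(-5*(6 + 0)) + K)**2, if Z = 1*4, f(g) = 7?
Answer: 361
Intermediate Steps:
Z = 4
K = 12 (K = 2*4 - 2*(-2) = 8 + 4 = 12)
(f(-5*(6 + 0)) + K)**2 = (7 + 12)**2 = 19**2 = 361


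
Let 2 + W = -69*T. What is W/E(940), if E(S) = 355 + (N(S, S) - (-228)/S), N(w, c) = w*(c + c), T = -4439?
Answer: 71977915/415375482 ≈ 0.17328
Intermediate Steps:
N(w, c) = 2*c*w (N(w, c) = w*(2*c) = 2*c*w)
E(S) = 355 + 2*S² + 228/S (E(S) = 355 + (2*S*S - (-228)/S) = 355 + (2*S² + 228/S) = 355 + 2*S² + 228/S)
W = 306289 (W = -2 - 69*(-4439) = -2 + 306291 = 306289)
W/E(940) = 306289/(355 + 2*940² + 228/940) = 306289/(355 + 2*883600 + 228*(1/940)) = 306289/(355 + 1767200 + 57/235) = 306289/(415375482/235) = 306289*(235/415375482) = 71977915/415375482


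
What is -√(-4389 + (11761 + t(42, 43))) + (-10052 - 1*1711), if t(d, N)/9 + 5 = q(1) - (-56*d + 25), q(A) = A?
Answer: -11763 - √28279 ≈ -11931.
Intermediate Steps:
t(d, N) = -261 + 504*d (t(d, N) = -45 + 9*(1 - (-56*d + 25)) = -45 + 9*(1 - (25 - 56*d)) = -45 + 9*(1 + (-25 + 56*d)) = -45 + 9*(-24 + 56*d) = -45 + (-216 + 504*d) = -261 + 504*d)
-√(-4389 + (11761 + t(42, 43))) + (-10052 - 1*1711) = -√(-4389 + (11761 + (-261 + 504*42))) + (-10052 - 1*1711) = -√(-4389 + (11761 + (-261 + 21168))) + (-10052 - 1711) = -√(-4389 + (11761 + 20907)) - 11763 = -√(-4389 + 32668) - 11763 = -√28279 - 11763 = -11763 - √28279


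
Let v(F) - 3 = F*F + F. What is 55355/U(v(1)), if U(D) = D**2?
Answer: 11071/5 ≈ 2214.2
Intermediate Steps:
v(F) = 3 + F + F**2 (v(F) = 3 + (F*F + F) = 3 + (F**2 + F) = 3 + (F + F**2) = 3 + F + F**2)
55355/U(v(1)) = 55355/((3 + 1 + 1**2)**2) = 55355/((3 + 1 + 1)**2) = 55355/(5**2) = 55355/25 = 55355*(1/25) = 11071/5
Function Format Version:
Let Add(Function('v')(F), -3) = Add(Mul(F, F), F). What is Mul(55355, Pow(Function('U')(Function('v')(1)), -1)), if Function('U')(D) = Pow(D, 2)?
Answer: Rational(11071, 5) ≈ 2214.2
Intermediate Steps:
Function('v')(F) = Add(3, F, Pow(F, 2)) (Function('v')(F) = Add(3, Add(Mul(F, F), F)) = Add(3, Add(Pow(F, 2), F)) = Add(3, Add(F, Pow(F, 2))) = Add(3, F, Pow(F, 2)))
Mul(55355, Pow(Function('U')(Function('v')(1)), -1)) = Mul(55355, Pow(Pow(Add(3, 1, Pow(1, 2)), 2), -1)) = Mul(55355, Pow(Pow(Add(3, 1, 1), 2), -1)) = Mul(55355, Pow(Pow(5, 2), -1)) = Mul(55355, Pow(25, -1)) = Mul(55355, Rational(1, 25)) = Rational(11071, 5)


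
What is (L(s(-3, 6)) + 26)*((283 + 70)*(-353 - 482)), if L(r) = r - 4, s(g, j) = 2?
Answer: -7074120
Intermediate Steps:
L(r) = -4 + r
(L(s(-3, 6)) + 26)*((283 + 70)*(-353 - 482)) = ((-4 + 2) + 26)*((283 + 70)*(-353 - 482)) = (-2 + 26)*(353*(-835)) = 24*(-294755) = -7074120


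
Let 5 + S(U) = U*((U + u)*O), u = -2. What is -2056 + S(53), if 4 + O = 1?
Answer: -10170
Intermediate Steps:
O = -3 (O = -4 + 1 = -3)
S(U) = -5 + U*(6 - 3*U) (S(U) = -5 + U*((U - 2)*(-3)) = -5 + U*((-2 + U)*(-3)) = -5 + U*(6 - 3*U))
-2056 + S(53) = -2056 + (-5 - 3*53**2 + 6*53) = -2056 + (-5 - 3*2809 + 318) = -2056 + (-5 - 8427 + 318) = -2056 - 8114 = -10170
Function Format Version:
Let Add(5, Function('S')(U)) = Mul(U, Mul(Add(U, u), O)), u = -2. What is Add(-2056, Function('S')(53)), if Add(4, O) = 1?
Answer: -10170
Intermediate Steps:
O = -3 (O = Add(-4, 1) = -3)
Function('S')(U) = Add(-5, Mul(U, Add(6, Mul(-3, U)))) (Function('S')(U) = Add(-5, Mul(U, Mul(Add(U, -2), -3))) = Add(-5, Mul(U, Mul(Add(-2, U), -3))) = Add(-5, Mul(U, Add(6, Mul(-3, U)))))
Add(-2056, Function('S')(53)) = Add(-2056, Add(-5, Mul(-3, Pow(53, 2)), Mul(6, 53))) = Add(-2056, Add(-5, Mul(-3, 2809), 318)) = Add(-2056, Add(-5, -8427, 318)) = Add(-2056, -8114) = -10170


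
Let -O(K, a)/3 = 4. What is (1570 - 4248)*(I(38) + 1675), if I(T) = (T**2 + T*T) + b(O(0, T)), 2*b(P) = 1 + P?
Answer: -12204985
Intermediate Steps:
O(K, a) = -12 (O(K, a) = -3*4 = -12)
b(P) = 1/2 + P/2 (b(P) = (1 + P)/2 = 1/2 + P/2)
I(T) = -11/2 + 2*T**2 (I(T) = (T**2 + T*T) + (1/2 + (1/2)*(-12)) = (T**2 + T**2) + (1/2 - 6) = 2*T**2 - 11/2 = -11/2 + 2*T**2)
(1570 - 4248)*(I(38) + 1675) = (1570 - 4248)*((-11/2 + 2*38**2) + 1675) = -2678*((-11/2 + 2*1444) + 1675) = -2678*((-11/2 + 2888) + 1675) = -2678*(5765/2 + 1675) = -2678*9115/2 = -12204985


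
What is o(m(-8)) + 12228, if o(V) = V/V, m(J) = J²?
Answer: 12229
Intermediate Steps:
o(V) = 1
o(m(-8)) + 12228 = 1 + 12228 = 12229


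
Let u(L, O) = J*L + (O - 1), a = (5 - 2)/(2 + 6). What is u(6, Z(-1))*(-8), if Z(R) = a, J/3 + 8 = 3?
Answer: 725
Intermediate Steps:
J = -15 (J = -24 + 3*3 = -24 + 9 = -15)
a = 3/8 ≈ 0.37500
Z(R) = 3/8
u(L, O) = -1 + O - 15*L (u(L, O) = -15*L + (O - 1) = -15*L + (-1 + O) = -1 + O - 15*L)
u(6, Z(-1))*(-8) = (-1 + 3/8 - 15*6)*(-8) = (-1 + 3/8 - 90)*(-8) = -725/8*(-8) = 725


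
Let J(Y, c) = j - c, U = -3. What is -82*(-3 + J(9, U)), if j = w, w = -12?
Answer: 984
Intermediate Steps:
j = -12
J(Y, c) = -12 - c
-82*(-3 + J(9, U)) = -82*(-3 + (-12 - 1*(-3))) = -82*(-3 + (-12 + 3)) = -82*(-3 - 9) = -82*(-12) = 984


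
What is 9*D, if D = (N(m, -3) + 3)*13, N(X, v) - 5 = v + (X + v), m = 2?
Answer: 468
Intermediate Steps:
N(X, v) = 5 + X + 2*v (N(X, v) = 5 + (v + (X + v)) = 5 + (X + 2*v) = 5 + X + 2*v)
D = 52 (D = ((5 + 2 + 2*(-3)) + 3)*13 = ((5 + 2 - 6) + 3)*13 = (1 + 3)*13 = 4*13 = 52)
9*D = 9*52 = 468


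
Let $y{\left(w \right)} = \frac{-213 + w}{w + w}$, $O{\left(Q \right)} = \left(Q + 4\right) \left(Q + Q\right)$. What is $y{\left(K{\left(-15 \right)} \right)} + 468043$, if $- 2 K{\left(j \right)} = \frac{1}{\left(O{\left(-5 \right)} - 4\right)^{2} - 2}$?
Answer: $\frac{950571}{2} \approx 4.7529 \cdot 10^{5}$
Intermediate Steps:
$O{\left(Q \right)} = 2 Q \left(4 + Q\right)$ ($O{\left(Q \right)} = \left(4 + Q\right) 2 Q = 2 Q \left(4 + Q\right)$)
$K{\left(j \right)} = - \frac{1}{68}$ ($K{\left(j \right)} = - \frac{1}{2 \left(\left(2 \left(-5\right) \left(4 - 5\right) - 4\right)^{2} - 2\right)} = - \frac{1}{2 \left(\left(2 \left(-5\right) \left(-1\right) - 4\right)^{2} - 2\right)} = - \frac{1}{2 \left(\left(10 - 4\right)^{2} - 2\right)} = - \frac{1}{2 \left(6^{2} - 2\right)} = - \frac{1}{2 \left(36 - 2\right)} = - \frac{1}{2 \cdot 34} = \left(- \frac{1}{2}\right) \frac{1}{34} = - \frac{1}{68}$)
$y{\left(w \right)} = \frac{-213 + w}{2 w}$
$y{\left(K{\left(-15 \right)} \right)} + 468043 = \frac{-213 - \frac{1}{68}}{2 \left(- \frac{1}{68}\right)} + 468043 = \frac{1}{2} \left(-68\right) \left(- \frac{14485}{68}\right) + 468043 = \frac{14485}{2} + 468043 = \frac{950571}{2}$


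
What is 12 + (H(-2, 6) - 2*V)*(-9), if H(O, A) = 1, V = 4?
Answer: 75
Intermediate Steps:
12 + (H(-2, 6) - 2*V)*(-9) = 12 + (1 - 2*4)*(-9) = 12 + (1 - 8)*(-9) = 12 - 7*(-9) = 12 + 63 = 75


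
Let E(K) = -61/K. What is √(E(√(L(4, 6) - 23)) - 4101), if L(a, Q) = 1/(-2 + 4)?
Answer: √(-922725 + 915*I*√10)/15 ≈ 0.10041 + 64.039*I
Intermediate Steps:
L(a, Q) = ½ (L(a, Q) = 1/2 = ½)
√(E(√(L(4, 6) - 23)) - 4101) = √(-61/√(½ - 23) - 4101) = √(-61*(-I*√10/15) - 4101) = √(-(-61)*I*√10/15 - 4101) = √(61*I*√10/15 - 4101) = √(-4101 + 61*I*√10/15)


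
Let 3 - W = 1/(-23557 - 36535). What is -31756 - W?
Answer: -1908461829/60092 ≈ -31759.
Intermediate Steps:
W = 180277/60092 (W = 3 - 1/(-23557 - 36535) = 3 - 1/(-60092) = 3 - 1*(-1/60092) = 3 + 1/60092 = 180277/60092 ≈ 3.0000)
-31756 - W = -31756 - 1*180277/60092 = -31756 - 180277/60092 = -1908461829/60092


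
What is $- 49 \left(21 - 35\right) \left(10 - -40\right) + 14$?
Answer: $34314$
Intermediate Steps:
$- 49 \left(21 - 35\right) \left(10 - -40\right) + 14 = - 49 \left(- 14 \left(10 + 40\right)\right) + 14 = - 49 \left(\left(-14\right) 50\right) + 14 = \left(-49\right) \left(-700\right) + 14 = 34300 + 14 = 34314$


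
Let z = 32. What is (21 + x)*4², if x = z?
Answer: 848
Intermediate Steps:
x = 32
(21 + x)*4² = (21 + 32)*4² = 53*16 = 848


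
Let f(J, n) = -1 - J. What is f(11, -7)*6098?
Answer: -73176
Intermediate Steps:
f(11, -7)*6098 = (-1 - 1*11)*6098 = (-1 - 11)*6098 = -12*6098 = -73176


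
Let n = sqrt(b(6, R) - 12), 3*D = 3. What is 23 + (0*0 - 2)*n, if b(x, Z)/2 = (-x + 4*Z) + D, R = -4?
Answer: 23 - 6*I*sqrt(6) ≈ 23.0 - 14.697*I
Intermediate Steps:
D = 1 (D = (1/3)*3 = 1)
b(x, Z) = 2 - 2*x + 8*Z (b(x, Z) = 2*((-x + 4*Z) + 1) = 2*(1 - x + 4*Z) = 2 - 2*x + 8*Z)
n = 3*I*sqrt(6) (n = sqrt((2 - 2*6 + 8*(-4)) - 12) = sqrt((2 - 12 - 32) - 12) = sqrt(-42 - 12) = sqrt(-54) = 3*I*sqrt(6) ≈ 7.3485*I)
23 + (0*0 - 2)*n = 23 + (0*0 - 2)*(3*I*sqrt(6)) = 23 + (0 - 2)*(3*I*sqrt(6)) = 23 - 6*I*sqrt(6)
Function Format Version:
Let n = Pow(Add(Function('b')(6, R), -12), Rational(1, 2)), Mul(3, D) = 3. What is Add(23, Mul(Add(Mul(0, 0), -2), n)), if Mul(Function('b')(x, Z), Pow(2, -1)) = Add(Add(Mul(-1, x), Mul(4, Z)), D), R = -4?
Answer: Add(23, Mul(-6, I, Pow(6, Rational(1, 2)))) ≈ Add(23.000, Mul(-14.697, I))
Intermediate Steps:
D = 1 (D = Mul(Rational(1, 3), 3) = 1)
Function('b')(x, Z) = Add(2, Mul(-2, x), Mul(8, Z)) (Function('b')(x, Z) = Mul(2, Add(Add(Mul(-1, x), Mul(4, Z)), 1)) = Mul(2, Add(1, Mul(-1, x), Mul(4, Z))) = Add(2, Mul(-2, x), Mul(8, Z)))
n = Mul(3, I, Pow(6, Rational(1, 2))) (n = Pow(Add(Add(2, Mul(-2, 6), Mul(8, -4)), -12), Rational(1, 2)) = Pow(Add(Add(2, -12, -32), -12), Rational(1, 2)) = Pow(Add(-42, -12), Rational(1, 2)) = Pow(-54, Rational(1, 2)) = Mul(3, I, Pow(6, Rational(1, 2))) ≈ Mul(7.3485, I))
Add(23, Mul(Add(Mul(0, 0), -2), n)) = Add(23, Mul(Add(Mul(0, 0), -2), Mul(3, I, Pow(6, Rational(1, 2))))) = Add(23, Mul(Add(0, -2), Mul(3, I, Pow(6, Rational(1, 2))))) = Add(23, Mul(-2, Mul(3, I, Pow(6, Rational(1, 2))))) = Add(23, Mul(-6, I, Pow(6, Rational(1, 2))))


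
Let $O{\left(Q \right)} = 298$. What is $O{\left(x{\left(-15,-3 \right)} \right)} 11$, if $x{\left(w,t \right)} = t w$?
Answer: $3278$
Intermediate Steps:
$O{\left(x{\left(-15,-3 \right)} \right)} 11 = 298 \cdot 11 = 3278$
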